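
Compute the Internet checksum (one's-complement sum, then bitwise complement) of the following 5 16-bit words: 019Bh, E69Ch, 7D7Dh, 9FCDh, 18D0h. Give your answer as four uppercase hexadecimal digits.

One's-complement addition (fold any carry out of bit 15 back into bit 0):
  0x019B + 0xE69C = 0x0E837
  0xE837 + 0x7D7D = 0x165B4 → wrap carry → 0x65B5
  0x65B5 + 0x9FCD = 0x10582 → wrap carry → 0x0583
  0x0583 + 0x18D0 = 0x01E53
One's-complement sum = 0x1E53.
Checksum = ~0x1E53 & 0xFFFF = 0xE1AC.

E1AC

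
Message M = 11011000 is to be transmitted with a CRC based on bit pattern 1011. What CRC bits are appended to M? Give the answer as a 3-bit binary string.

Append 3 zeros: 11011000000. Divide by 1011 (XOR where the leading bit is 1):
  pos 0: 1101 XOR 1011 = 0110
  pos 1: 1101 XOR 1011 = 0110
  pos 2: 1100 XOR 1011 = 0111
  pos 3: 1110 XOR 1011 = 0101
  pos 4: 1010 XOR 1011 = 0001
  pos 7: 1000 XOR 1011 = 0011
Remainder (last 3 bits) = 011. This is the CRC / FCS.

011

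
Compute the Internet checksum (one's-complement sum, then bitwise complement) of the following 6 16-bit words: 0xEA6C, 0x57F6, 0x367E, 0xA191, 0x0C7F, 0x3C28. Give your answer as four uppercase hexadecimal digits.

9CE5

One's-complement addition (fold any carry out of bit 15 back into bit 0):
  0xEA6C + 0x57F6 = 0x14262 → wrap carry → 0x4263
  0x4263 + 0x367E = 0x078E1
  0x78E1 + 0xA191 = 0x11A72 → wrap carry → 0x1A73
  0x1A73 + 0x0C7F = 0x026F2
  0x26F2 + 0x3C28 = 0x0631A
One's-complement sum = 0x631A.
Checksum = ~0x631A & 0xFFFF = 0x9CE5.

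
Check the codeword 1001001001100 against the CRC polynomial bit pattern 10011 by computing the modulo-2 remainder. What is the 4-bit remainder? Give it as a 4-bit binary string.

0101

Modulo-2 division of 1001001001100 by 10011:
  pos 0: 10010 XOR 10011 = 00001
  pos 4: 10100 XOR 10011 = 00111
  pos 6: 11111 XOR 10011 = 01100
  pos 7: 11000 XOR 10011 = 01011
  pos 8: 10110 XOR 10011 = 00101
Remainder = 0101 (nonzero — an error is detected).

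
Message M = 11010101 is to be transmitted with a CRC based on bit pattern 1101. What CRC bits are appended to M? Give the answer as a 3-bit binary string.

110

Append 3 zeros: 11010101000. Divide by 1101 (XOR where the leading bit is 1):
  pos 0: 1101 XOR 1101 = 0000
  pos 5: 1010 XOR 1101 = 0111
  pos 6: 1110 XOR 1101 = 0011
Remainder (last 3 bits) = 110. This is the CRC / FCS.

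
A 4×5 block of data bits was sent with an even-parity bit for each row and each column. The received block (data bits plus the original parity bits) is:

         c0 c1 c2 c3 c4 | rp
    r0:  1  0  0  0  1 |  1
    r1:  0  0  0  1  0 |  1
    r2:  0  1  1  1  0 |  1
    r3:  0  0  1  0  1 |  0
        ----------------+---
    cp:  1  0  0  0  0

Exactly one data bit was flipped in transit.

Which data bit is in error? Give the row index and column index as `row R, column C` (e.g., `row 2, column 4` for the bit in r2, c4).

Recompute each row's even parity and compare to rp:
  r0: data parity 0, sent rp 1 → mismatch
  r1: data parity 1, sent rp 1 → ok
  r2: data parity 1, sent rp 1 → ok
  r3: data parity 0, sent rp 0 → ok
Recompute each column's even parity and compare to cp:
  c0: data parity 1, sent cp 1 → ok
  c1: data parity 1, sent cp 0 → mismatch
  c2: data parity 0, sent cp 0 → ok
  c3: data parity 0, sent cp 0 → ok
  c4: data parity 0, sent cp 0 → ok
Exactly one row (r0) and one column (c1) fail → the flipped bit is at their intersection.

row 0, column 1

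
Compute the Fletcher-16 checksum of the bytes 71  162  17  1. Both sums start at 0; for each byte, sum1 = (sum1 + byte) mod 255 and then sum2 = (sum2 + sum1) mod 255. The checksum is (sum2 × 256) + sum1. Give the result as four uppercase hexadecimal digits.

Running sums (mod 255):
  after byte 0 (71): sum1=71, sum2=71
  after byte 1 (162): sum1=233, sum2=49
  after byte 2 (17): sum1=250, sum2=44
  after byte 3 (1): sum1=251, sum2=40
Checksum = sum2·256 + sum1 = 40·256 + 251 = 10491 = 0x28FB.

28FB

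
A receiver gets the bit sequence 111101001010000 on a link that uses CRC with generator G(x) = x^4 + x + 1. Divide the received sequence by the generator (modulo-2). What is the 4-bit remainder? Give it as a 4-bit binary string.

0000

Modulo-2 division of 111101001010000 by 10011:
  pos 0: 11110 XOR 10011 = 01101
  pos 1: 11011 XOR 10011 = 01000
  pos 2: 10000 XOR 10011 = 00011
  pos 5: 11010 XOR 10011 = 01001
  pos 6: 10011 XOR 10011 = 00000
Remainder = 0000 (zero — the frame passes the CRC check).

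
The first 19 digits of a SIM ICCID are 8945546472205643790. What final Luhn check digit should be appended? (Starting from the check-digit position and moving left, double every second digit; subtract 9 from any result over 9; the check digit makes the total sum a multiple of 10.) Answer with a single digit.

Partial digits right→left: 0 9 7 3 4 6 5 0 2 2 7 4 6 4 5 5 4 9 8
Double every second digit counting from the check-digit position (so the 1st, 3rd, 5th, ... of the partial from the right).
  doubled (with −9 where >9): 0 5 8 1 4 5 3 1 8 7 → sum 42
  kept as-is: 9 3 6 0 2 4 4 5 9 → sum 42
Total = 42 + 42 = 84.
Check digit = (10 − (84 mod 10)) mod 10 = 6.

6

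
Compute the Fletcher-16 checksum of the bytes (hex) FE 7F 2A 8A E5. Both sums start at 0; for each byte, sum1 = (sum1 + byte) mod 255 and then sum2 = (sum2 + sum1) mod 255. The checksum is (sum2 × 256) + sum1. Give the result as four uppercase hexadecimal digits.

Running sums (mod 255):
  after byte 0 (FE): sum1=254, sum2=254
  after byte 1 (7F): sum1=126, sum2=125
  after byte 2 (2A): sum1=168, sum2=38
  after byte 3 (8A): sum1=51, sum2=89
  after byte 4 (E5): sum1=25, sum2=114
Checksum = sum2·256 + sum1 = 114·256 + 25 = 29209 = 0x7219.

7219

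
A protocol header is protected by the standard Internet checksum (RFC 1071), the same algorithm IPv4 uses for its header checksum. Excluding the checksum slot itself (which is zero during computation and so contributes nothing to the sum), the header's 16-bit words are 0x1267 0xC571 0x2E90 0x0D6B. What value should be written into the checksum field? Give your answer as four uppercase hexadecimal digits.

One's-complement addition (fold any carry out of bit 15 back into bit 0):
  0x1267 + 0xC571 = 0x0D7D8
  0xD7D8 + 0x2E90 = 0x10668 → wrap carry → 0x0669
  0x0669 + 0x0D6B = 0x013D4
One's-complement sum = 0x13D4.
Checksum = ~0x13D4 & 0xFFFF = 0xEC2B.

EC2B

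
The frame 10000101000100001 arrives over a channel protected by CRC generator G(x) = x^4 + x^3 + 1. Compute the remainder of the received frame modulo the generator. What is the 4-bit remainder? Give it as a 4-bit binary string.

0000

Modulo-2 division of 10000101000100001 by 11001:
  pos 0: 10000 XOR 11001 = 01001
  pos 1: 10011 XOR 11001 = 01010
  pos 2: 10100 XOR 11001 = 01101
  pos 3: 11011 XOR 11001 = 00010
  pos 6: 10000 XOR 11001 = 01001
  pos 7: 10011 XOR 11001 = 01010
  pos 8: 10100 XOR 11001 = 01101
  pos 9: 11010 XOR 11001 = 00011
  pos 12: 11001 XOR 11001 = 00000
Remainder = 0000 (zero — the frame passes the CRC check).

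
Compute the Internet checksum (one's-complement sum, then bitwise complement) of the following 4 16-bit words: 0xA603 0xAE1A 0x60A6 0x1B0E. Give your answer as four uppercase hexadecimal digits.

One's-complement addition (fold any carry out of bit 15 back into bit 0):
  0xA603 + 0xAE1A = 0x1541D → wrap carry → 0x541E
  0x541E + 0x60A6 = 0x0B4C4
  0xB4C4 + 0x1B0E = 0x0CFD2
One's-complement sum = 0xCFD2.
Checksum = ~0xCFD2 & 0xFFFF = 0x302D.

302D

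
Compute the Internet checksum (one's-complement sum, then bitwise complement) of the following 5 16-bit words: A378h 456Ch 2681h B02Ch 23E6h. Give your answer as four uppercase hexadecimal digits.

1C87

One's-complement addition (fold any carry out of bit 15 back into bit 0):
  0xA378 + 0x456C = 0x0E8E4
  0xE8E4 + 0x2681 = 0x10F65 → wrap carry → 0x0F66
  0x0F66 + 0xB02C = 0x0BF92
  0xBF92 + 0x23E6 = 0x0E378
One's-complement sum = 0xE378.
Checksum = ~0xE378 & 0xFFFF = 0x1C87.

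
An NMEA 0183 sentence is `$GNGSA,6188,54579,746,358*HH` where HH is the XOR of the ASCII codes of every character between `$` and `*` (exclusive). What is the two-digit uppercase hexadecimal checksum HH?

6A

XOR the ASCII codes of the payload characters:
  'G' = 0x47 → acc = 0x47
  'N' = 0x4E → acc = 0x09
  'G' = 0x47 → acc = 0x4E
  'S' = 0x53 → acc = 0x1D
  'A' = 0x41 → acc = 0x5C
  ',' = 0x2C → acc = 0x70
  '6' = 0x36 → acc = 0x46
  '1' = 0x31 → acc = 0x77
  '8' = 0x38 → acc = 0x4F
  '8' = 0x38 → acc = 0x77
  ',' = 0x2C → acc = 0x5B
  '5' = 0x35 → acc = 0x6E
  '4' = 0x34 → acc = 0x5A
  '5' = 0x35 → acc = 0x6F
  '7' = 0x37 → acc = 0x58
  '9' = 0x39 → acc = 0x61
  ',' = 0x2C → acc = 0x4D
  '7' = 0x37 → acc = 0x7A
  '4' = 0x34 → acc = 0x4E
  '6' = 0x36 → acc = 0x78
  ',' = 0x2C → acc = 0x54
  '3' = 0x33 → acc = 0x67
  '5' = 0x35 → acc = 0x52
  '8' = 0x38 → acc = 0x6A
Checksum = 0x6A.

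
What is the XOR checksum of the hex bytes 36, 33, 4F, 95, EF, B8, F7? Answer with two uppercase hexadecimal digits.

7F

XOR the bytes together:
  start with 0x36
  0x36 ⊕ 0x33 = 0x05
  0x05 ⊕ 0x4F = 0x4A
  0x4A ⊕ 0x95 = 0xDF
  0xDF ⊕ 0xEF = 0x30
  0x30 ⊕ 0xB8 = 0x88
  0x88 ⊕ 0xF7 = 0x7F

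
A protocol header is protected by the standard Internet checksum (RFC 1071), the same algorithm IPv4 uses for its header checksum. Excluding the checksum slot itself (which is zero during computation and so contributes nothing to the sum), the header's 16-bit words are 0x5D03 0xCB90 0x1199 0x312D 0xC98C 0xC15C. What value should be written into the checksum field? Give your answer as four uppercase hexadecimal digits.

09BC

One's-complement addition (fold any carry out of bit 15 back into bit 0):
  0x5D03 + 0xCB90 = 0x12893 → wrap carry → 0x2894
  0x2894 + 0x1199 = 0x03A2D
  0x3A2D + 0x312D = 0x06B5A
  0x6B5A + 0xC98C = 0x134E6 → wrap carry → 0x34E7
  0x34E7 + 0xC15C = 0x0F643
One's-complement sum = 0xF643.
Checksum = ~0xF643 & 0xFFFF = 0x09BC.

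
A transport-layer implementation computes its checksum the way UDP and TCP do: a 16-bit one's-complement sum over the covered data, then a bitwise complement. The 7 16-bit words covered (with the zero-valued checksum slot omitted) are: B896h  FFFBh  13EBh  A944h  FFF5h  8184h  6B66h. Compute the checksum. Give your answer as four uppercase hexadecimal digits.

One's-complement addition (fold any carry out of bit 15 back into bit 0):
  0xB896 + 0xFFFB = 0x1B891 → wrap carry → 0xB892
  0xB892 + 0x13EB = 0x0CC7D
  0xCC7D + 0xA944 = 0x175C1 → wrap carry → 0x75C2
  0x75C2 + 0xFFF5 = 0x175B7 → wrap carry → 0x75B8
  0x75B8 + 0x8184 = 0x0F73C
  0xF73C + 0x6B66 = 0x162A2 → wrap carry → 0x62A3
One's-complement sum = 0x62A3.
Checksum = ~0x62A3 & 0xFFFF = 0x9D5C.

9D5C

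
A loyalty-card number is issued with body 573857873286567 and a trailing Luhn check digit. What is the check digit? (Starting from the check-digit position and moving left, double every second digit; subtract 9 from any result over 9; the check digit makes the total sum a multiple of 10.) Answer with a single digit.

3

Partial digits right→left: 7 6 5 6 8 2 3 7 8 7 5 8 3 7 5
Double every second digit counting from the check-digit position (so the 1st, 3rd, 5th, ... of the partial from the right).
  doubled (with −9 where >9): 5 1 7 6 7 1 6 1 → sum 34
  kept as-is: 6 6 2 7 7 8 7 → sum 43
Total = 34 + 43 = 77.
Check digit = (10 − (77 mod 10)) mod 10 = 3.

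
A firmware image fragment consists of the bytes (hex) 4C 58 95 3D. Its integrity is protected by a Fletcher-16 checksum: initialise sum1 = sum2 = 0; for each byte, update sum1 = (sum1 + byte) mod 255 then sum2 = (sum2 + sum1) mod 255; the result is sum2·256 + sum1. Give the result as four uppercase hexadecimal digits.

Running sums (mod 255):
  after byte 0 (4C): sum1=76, sum2=76
  after byte 1 (58): sum1=164, sum2=240
  after byte 2 (95): sum1=58, sum2=43
  after byte 3 (3D): sum1=119, sum2=162
Checksum = sum2·256 + sum1 = 162·256 + 119 = 41591 = 0xA277.

A277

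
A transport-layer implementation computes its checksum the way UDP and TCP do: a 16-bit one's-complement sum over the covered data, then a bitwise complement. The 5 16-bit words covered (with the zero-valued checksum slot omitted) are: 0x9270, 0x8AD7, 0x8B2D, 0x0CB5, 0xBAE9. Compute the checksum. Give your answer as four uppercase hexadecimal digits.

8FEB

One's-complement addition (fold any carry out of bit 15 back into bit 0):
  0x9270 + 0x8AD7 = 0x11D47 → wrap carry → 0x1D48
  0x1D48 + 0x8B2D = 0x0A875
  0xA875 + 0x0CB5 = 0x0B52A
  0xB52A + 0xBAE9 = 0x17013 → wrap carry → 0x7014
One's-complement sum = 0x7014.
Checksum = ~0x7014 & 0xFFFF = 0x8FEB.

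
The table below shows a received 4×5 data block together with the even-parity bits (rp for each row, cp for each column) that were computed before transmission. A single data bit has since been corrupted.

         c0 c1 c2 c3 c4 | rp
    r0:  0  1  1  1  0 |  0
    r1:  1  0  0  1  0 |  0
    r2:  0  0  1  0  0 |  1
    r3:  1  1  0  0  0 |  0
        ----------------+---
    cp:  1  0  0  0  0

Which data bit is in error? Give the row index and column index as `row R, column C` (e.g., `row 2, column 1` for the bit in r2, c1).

row 0, column 0

Recompute each row's even parity and compare to rp:
  r0: data parity 1, sent rp 0 → mismatch
  r1: data parity 0, sent rp 0 → ok
  r2: data parity 1, sent rp 1 → ok
  r3: data parity 0, sent rp 0 → ok
Recompute each column's even parity and compare to cp:
  c0: data parity 0, sent cp 1 → mismatch
  c1: data parity 0, sent cp 0 → ok
  c2: data parity 0, sent cp 0 → ok
  c3: data parity 0, sent cp 0 → ok
  c4: data parity 0, sent cp 0 → ok
Exactly one row (r0) and one column (c0) fail → the flipped bit is at their intersection.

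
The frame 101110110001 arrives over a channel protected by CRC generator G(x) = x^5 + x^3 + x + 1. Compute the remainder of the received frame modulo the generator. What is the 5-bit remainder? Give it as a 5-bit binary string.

Modulo-2 division of 101110110001 by 101011:
  pos 0: 101110 XOR 101011 = 000101
  pos 3: 101110 XOR 101011 = 000101
  pos 6: 101001 XOR 101011 = 000010
Remainder = 00010 (nonzero — an error is detected).

00010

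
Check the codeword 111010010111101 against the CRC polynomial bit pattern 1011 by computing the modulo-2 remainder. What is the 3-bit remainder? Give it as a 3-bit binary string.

110

Modulo-2 division of 111010010111101 by 1011:
  pos 0: 1110 XOR 1011 = 0101
  pos 1: 1011 XOR 1011 = 0000
  pos 7: 1011 XOR 1011 = 0000
  pos 11: 1101 XOR 1011 = 0110
Remainder = 110 (nonzero — an error is detected).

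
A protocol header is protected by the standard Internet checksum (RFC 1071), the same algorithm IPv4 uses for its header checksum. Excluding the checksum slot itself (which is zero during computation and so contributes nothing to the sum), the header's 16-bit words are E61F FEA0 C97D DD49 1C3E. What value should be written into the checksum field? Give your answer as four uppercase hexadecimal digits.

One's-complement addition (fold any carry out of bit 15 back into bit 0):
  0xE61F + 0xFEA0 = 0x1E4BF → wrap carry → 0xE4C0
  0xE4C0 + 0xC97D = 0x1AE3D → wrap carry → 0xAE3E
  0xAE3E + 0xDD49 = 0x18B87 → wrap carry → 0x8B88
  0x8B88 + 0x1C3E = 0x0A7C6
One's-complement sum = 0xA7C6.
Checksum = ~0xA7C6 & 0xFFFF = 0x5839.

5839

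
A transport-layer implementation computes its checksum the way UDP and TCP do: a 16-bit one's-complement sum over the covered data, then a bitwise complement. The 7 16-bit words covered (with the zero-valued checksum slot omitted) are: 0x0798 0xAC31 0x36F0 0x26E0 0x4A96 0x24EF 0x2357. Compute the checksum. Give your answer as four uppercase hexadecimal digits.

5B89

One's-complement addition (fold any carry out of bit 15 back into bit 0):
  0x0798 + 0xAC31 = 0x0B3C9
  0xB3C9 + 0x36F0 = 0x0EAB9
  0xEAB9 + 0x26E0 = 0x11199 → wrap carry → 0x119A
  0x119A + 0x4A96 = 0x05C30
  0x5C30 + 0x24EF = 0x0811F
  0x811F + 0x2357 = 0x0A476
One's-complement sum = 0xA476.
Checksum = ~0xA476 & 0xFFFF = 0x5B89.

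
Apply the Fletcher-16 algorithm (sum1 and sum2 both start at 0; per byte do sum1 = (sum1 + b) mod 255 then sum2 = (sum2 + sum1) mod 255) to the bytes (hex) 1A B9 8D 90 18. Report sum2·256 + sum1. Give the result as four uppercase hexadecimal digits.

Running sums (mod 255):
  after byte 0 (1A): sum1=26, sum2=26
  after byte 1 (B9): sum1=211, sum2=237
  after byte 2 (8D): sum1=97, sum2=79
  after byte 3 (90): sum1=241, sum2=65
  after byte 4 (18): sum1=10, sum2=75
Checksum = sum2·256 + sum1 = 75·256 + 10 = 19210 = 0x4B0A.

4B0A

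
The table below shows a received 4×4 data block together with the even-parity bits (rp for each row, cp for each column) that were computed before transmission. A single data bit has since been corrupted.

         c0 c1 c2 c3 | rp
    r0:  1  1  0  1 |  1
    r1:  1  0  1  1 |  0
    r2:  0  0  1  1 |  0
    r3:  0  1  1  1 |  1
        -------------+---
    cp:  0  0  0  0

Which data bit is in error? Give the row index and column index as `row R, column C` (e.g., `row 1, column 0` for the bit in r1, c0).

row 1, column 2

Recompute each row's even parity and compare to rp:
  r0: data parity 1, sent rp 1 → ok
  r1: data parity 1, sent rp 0 → mismatch
  r2: data parity 0, sent rp 0 → ok
  r3: data parity 1, sent rp 1 → ok
Recompute each column's even parity and compare to cp:
  c0: data parity 0, sent cp 0 → ok
  c1: data parity 0, sent cp 0 → ok
  c2: data parity 1, sent cp 0 → mismatch
  c3: data parity 0, sent cp 0 → ok
Exactly one row (r1) and one column (c2) fail → the flipped bit is at their intersection.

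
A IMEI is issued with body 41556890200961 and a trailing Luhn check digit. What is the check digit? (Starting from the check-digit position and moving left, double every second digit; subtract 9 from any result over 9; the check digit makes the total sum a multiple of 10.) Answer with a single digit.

Partial digits right→left: 1 6 9 0 0 2 0 9 8 6 5 5 1 4
Double every second digit counting from the check-digit position (so the 1st, 3rd, 5th, ... of the partial from the right).
  doubled (with −9 where >9): 2 9 0 0 7 1 2 → sum 21
  kept as-is: 6 0 2 9 6 5 4 → sum 32
Total = 21 + 32 = 53.
Check digit = (10 − (53 mod 10)) mod 10 = 7.

7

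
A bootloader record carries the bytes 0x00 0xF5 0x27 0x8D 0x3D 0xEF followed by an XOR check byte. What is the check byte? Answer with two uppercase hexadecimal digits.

8D

XOR the bytes together:
  start with 0x00
  0x00 ⊕ 0xF5 = 0xF5
  0xF5 ⊕ 0x27 = 0xD2
  0xD2 ⊕ 0x8D = 0x5F
  0x5F ⊕ 0x3D = 0x62
  0x62 ⊕ 0xEF = 0x8D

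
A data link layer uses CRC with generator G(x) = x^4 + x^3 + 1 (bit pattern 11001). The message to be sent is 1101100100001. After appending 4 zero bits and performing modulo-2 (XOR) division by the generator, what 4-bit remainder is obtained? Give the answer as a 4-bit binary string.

Append 4 zeros: 11011001000010000. Divide by 11001 (XOR where the leading bit is 1):
  pos 0: 11011 XOR 11001 = 00010
  pos 3: 10001 XOR 11001 = 01000
  pos 4: 10000 XOR 11001 = 01001
  pos 5: 10010 XOR 11001 = 01011
  pos 6: 10110 XOR 11001 = 01111
  pos 7: 11110 XOR 11001 = 00111
  pos 9: 11110 XOR 11001 = 00111
  pos 11: 11100 XOR 11001 = 00101
Remainder (last 4 bits) = 1010. This is the CRC / FCS.

1010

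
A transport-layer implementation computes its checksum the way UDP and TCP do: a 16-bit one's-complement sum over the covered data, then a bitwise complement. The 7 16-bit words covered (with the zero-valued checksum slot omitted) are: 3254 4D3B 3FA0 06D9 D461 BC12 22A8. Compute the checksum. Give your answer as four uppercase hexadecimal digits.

One's-complement addition (fold any carry out of bit 15 back into bit 0):
  0x3254 + 0x4D3B = 0x07F8F
  0x7F8F + 0x3FA0 = 0x0BF2F
  0xBF2F + 0x06D9 = 0x0C608
  0xC608 + 0xD461 = 0x19A69 → wrap carry → 0x9A6A
  0x9A6A + 0xBC12 = 0x1567C → wrap carry → 0x567D
  0x567D + 0x22A8 = 0x07925
One's-complement sum = 0x7925.
Checksum = ~0x7925 & 0xFFFF = 0x86DA.

86DA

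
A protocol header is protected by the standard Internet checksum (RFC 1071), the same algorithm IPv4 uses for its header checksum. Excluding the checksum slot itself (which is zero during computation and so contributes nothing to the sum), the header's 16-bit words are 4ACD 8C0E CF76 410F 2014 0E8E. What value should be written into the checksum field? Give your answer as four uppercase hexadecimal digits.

One's-complement addition (fold any carry out of bit 15 back into bit 0):
  0x4ACD + 0x8C0E = 0x0D6DB
  0xD6DB + 0xCF76 = 0x1A651 → wrap carry → 0xA652
  0xA652 + 0x410F = 0x0E761
  0xE761 + 0x2014 = 0x10775 → wrap carry → 0x0776
  0x0776 + 0x0E8E = 0x01604
One's-complement sum = 0x1604.
Checksum = ~0x1604 & 0xFFFF = 0xE9FB.

E9FB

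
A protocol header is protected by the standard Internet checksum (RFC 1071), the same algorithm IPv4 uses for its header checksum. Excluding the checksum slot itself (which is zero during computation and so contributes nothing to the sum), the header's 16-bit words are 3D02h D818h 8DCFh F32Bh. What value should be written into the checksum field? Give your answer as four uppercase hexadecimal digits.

69E9

One's-complement addition (fold any carry out of bit 15 back into bit 0):
  0x3D02 + 0xD818 = 0x1151A → wrap carry → 0x151B
  0x151B + 0x8DCF = 0x0A2EA
  0xA2EA + 0xF32B = 0x19615 → wrap carry → 0x9616
One's-complement sum = 0x9616.
Checksum = ~0x9616 & 0xFFFF = 0x69E9.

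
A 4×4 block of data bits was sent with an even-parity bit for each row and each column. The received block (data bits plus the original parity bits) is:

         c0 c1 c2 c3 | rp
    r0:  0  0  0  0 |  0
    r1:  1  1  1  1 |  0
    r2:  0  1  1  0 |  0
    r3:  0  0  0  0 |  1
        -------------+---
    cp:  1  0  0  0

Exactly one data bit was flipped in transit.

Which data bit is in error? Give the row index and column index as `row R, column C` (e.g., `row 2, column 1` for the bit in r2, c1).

row 3, column 3

Recompute each row's even parity and compare to rp:
  r0: data parity 0, sent rp 0 → ok
  r1: data parity 0, sent rp 0 → ok
  r2: data parity 0, sent rp 0 → ok
  r3: data parity 0, sent rp 1 → mismatch
Recompute each column's even parity and compare to cp:
  c0: data parity 1, sent cp 1 → ok
  c1: data parity 0, sent cp 0 → ok
  c2: data parity 0, sent cp 0 → ok
  c3: data parity 1, sent cp 0 → mismatch
Exactly one row (r3) and one column (c3) fail → the flipped bit is at their intersection.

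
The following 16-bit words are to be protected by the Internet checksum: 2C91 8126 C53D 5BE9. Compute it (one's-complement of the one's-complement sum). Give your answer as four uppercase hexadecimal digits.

One's-complement addition (fold any carry out of bit 15 back into bit 0):
  0x2C91 + 0x8126 = 0x0ADB7
  0xADB7 + 0xC53D = 0x172F4 → wrap carry → 0x72F5
  0x72F5 + 0x5BE9 = 0x0CEDE
One's-complement sum = 0xCEDE.
Checksum = ~0xCEDE & 0xFFFF = 0x3121.

3121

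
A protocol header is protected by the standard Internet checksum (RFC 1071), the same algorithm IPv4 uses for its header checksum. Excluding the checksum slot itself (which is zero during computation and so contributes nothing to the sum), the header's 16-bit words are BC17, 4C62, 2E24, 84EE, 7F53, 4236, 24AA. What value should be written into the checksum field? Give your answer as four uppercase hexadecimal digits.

One's-complement addition (fold any carry out of bit 15 back into bit 0):
  0xBC17 + 0x4C62 = 0x10879 → wrap carry → 0x087A
  0x087A + 0x2E24 = 0x0369E
  0x369E + 0x84EE = 0x0BB8C
  0xBB8C + 0x7F53 = 0x13ADF → wrap carry → 0x3AE0
  0x3AE0 + 0x4236 = 0x07D16
  0x7D16 + 0x24AA = 0x0A1C0
One's-complement sum = 0xA1C0.
Checksum = ~0xA1C0 & 0xFFFF = 0x5E3F.

5E3F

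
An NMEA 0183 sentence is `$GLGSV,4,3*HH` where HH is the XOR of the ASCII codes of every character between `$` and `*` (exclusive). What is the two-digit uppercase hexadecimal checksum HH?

4E

XOR the ASCII codes of the payload characters:
  'G' = 0x47 → acc = 0x47
  'L' = 0x4C → acc = 0x0B
  'G' = 0x47 → acc = 0x4C
  'S' = 0x53 → acc = 0x1F
  'V' = 0x56 → acc = 0x49
  ',' = 0x2C → acc = 0x65
  '4' = 0x34 → acc = 0x51
  ',' = 0x2C → acc = 0x7D
  '3' = 0x33 → acc = 0x4E
Checksum = 0x4E.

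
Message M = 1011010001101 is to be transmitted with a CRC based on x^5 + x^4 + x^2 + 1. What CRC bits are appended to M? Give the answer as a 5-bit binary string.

Append 5 zeros: 101101000110100000. Divide by 110101 (XOR where the leading bit is 1):
  pos 0: 101101 XOR 110101 = 011000
  pos 1: 110000 XOR 110101 = 000101
  pos 4: 101001 XOR 110101 = 011100
  pos 5: 111001 XOR 110101 = 001100
  pos 7: 110001 XOR 110101 = 000100
  pos 10: 100000 XOR 110101 = 010101
  pos 11: 101010 XOR 110101 = 011111
  pos 12: 111110 XOR 110101 = 001011
Remainder (last 5 bits) = 01011. This is the CRC / FCS.

01011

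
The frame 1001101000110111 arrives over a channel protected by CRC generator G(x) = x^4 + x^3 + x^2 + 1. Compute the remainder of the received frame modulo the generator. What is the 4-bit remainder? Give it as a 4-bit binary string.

0001

Modulo-2 division of 1001101000110111 by 11101:
  pos 0: 10011 XOR 11101 = 01110
  pos 1: 11100 XOR 11101 = 00001
  pos 5: 11000 XOR 11101 = 00101
  pos 7: 10111 XOR 11101 = 01010
  pos 8: 10100 XOR 11101 = 01001
  pos 9: 10011 XOR 11101 = 01110
  pos 10: 11101 XOR 11101 = 00000
Remainder = 0001 (nonzero — an error is detected).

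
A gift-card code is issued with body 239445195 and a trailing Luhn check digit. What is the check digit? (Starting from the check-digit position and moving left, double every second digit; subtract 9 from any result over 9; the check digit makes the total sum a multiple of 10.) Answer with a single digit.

Partial digits right→left: 5 9 1 5 4 4 9 3 2
Double every second digit counting from the check-digit position (so the 1st, 3rd, 5th, ... of the partial from the right).
  doubled (with −9 where >9): 1 2 8 9 4 → sum 24
  kept as-is: 9 5 4 3 → sum 21
Total = 24 + 21 = 45.
Check digit = (10 − (45 mod 10)) mod 10 = 5.

5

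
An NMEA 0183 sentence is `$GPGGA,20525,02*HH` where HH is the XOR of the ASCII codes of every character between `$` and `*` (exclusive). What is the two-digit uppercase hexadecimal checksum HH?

XOR the ASCII codes of the payload characters:
  'G' = 0x47 → acc = 0x47
  'P' = 0x50 → acc = 0x17
  'G' = 0x47 → acc = 0x50
  'G' = 0x47 → acc = 0x17
  'A' = 0x41 → acc = 0x56
  ',' = 0x2C → acc = 0x7A
  '2' = 0x32 → acc = 0x48
  '0' = 0x30 → acc = 0x78
  '5' = 0x35 → acc = 0x4D
  '2' = 0x32 → acc = 0x7F
  '5' = 0x35 → acc = 0x4A
  ',' = 0x2C → acc = 0x66
  '0' = 0x30 → acc = 0x56
  '2' = 0x32 → acc = 0x64
Checksum = 0x64.

64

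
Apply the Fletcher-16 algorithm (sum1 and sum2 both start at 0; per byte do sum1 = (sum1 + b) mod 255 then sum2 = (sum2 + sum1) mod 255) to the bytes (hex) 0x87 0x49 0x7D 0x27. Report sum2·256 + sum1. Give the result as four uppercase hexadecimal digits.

1C75

Running sums (mod 255):
  after byte 0 (0x87): sum1=135, sum2=135
  after byte 1 (0x49): sum1=208, sum2=88
  after byte 2 (0x7D): sum1=78, sum2=166
  after byte 3 (0x27): sum1=117, sum2=28
Checksum = sum2·256 + sum1 = 28·256 + 117 = 7285 = 0x1C75.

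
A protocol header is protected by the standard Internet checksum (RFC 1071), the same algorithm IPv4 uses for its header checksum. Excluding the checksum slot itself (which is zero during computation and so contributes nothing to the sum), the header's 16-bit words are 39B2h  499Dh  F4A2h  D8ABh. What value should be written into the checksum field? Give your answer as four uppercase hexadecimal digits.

AF61

One's-complement addition (fold any carry out of bit 15 back into bit 0):
  0x39B2 + 0x499D = 0x0834F
  0x834F + 0xF4A2 = 0x177F1 → wrap carry → 0x77F2
  0x77F2 + 0xD8AB = 0x1509D → wrap carry → 0x509E
One's-complement sum = 0x509E.
Checksum = ~0x509E & 0xFFFF = 0xAF61.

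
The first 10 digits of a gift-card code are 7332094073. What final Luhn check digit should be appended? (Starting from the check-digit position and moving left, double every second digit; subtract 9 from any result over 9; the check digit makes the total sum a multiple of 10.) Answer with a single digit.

4

Partial digits right→left: 3 7 0 4 9 0 2 3 3 7
Double every second digit counting from the check-digit position (so the 1st, 3rd, 5th, ... of the partial from the right).
  doubled (with −9 where >9): 6 0 9 4 6 → sum 25
  kept as-is: 7 4 0 3 7 → sum 21
Total = 25 + 21 = 46.
Check digit = (10 − (46 mod 10)) mod 10 = 4.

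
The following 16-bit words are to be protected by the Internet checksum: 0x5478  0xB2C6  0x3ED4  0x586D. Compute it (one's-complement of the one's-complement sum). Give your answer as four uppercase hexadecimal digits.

617F

One's-complement addition (fold any carry out of bit 15 back into bit 0):
  0x5478 + 0xB2C6 = 0x1073E → wrap carry → 0x073F
  0x073F + 0x3ED4 = 0x04613
  0x4613 + 0x586D = 0x09E80
One's-complement sum = 0x9E80.
Checksum = ~0x9E80 & 0xFFFF = 0x617F.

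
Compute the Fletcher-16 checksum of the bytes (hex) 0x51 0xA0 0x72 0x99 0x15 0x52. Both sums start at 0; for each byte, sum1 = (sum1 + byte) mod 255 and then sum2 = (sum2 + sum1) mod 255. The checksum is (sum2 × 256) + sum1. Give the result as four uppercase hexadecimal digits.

1E65

Running sums (mod 255):
  after byte 0 (0x51): sum1=81, sum2=81
  after byte 1 (0xA0): sum1=241, sum2=67
  after byte 2 (0x72): sum1=100, sum2=167
  after byte 3 (0x99): sum1=253, sum2=165
  after byte 4 (0x15): sum1=19, sum2=184
  after byte 5 (0x52): sum1=101, sum2=30
Checksum = sum2·256 + sum1 = 30·256 + 101 = 7781 = 0x1E65.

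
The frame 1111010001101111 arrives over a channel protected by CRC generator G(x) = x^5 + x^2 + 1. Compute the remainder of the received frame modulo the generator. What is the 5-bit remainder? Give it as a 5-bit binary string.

Modulo-2 division of 1111010001101111 by 100101:
  pos 0: 111101 XOR 100101 = 011000
  pos 1: 110000 XOR 100101 = 010101
  pos 2: 101010 XOR 100101 = 001111
  pos 4: 111101 XOR 100101 = 011000
  pos 5: 110001 XOR 100101 = 010100
  pos 6: 101000 XOR 100101 = 001101
  pos 8: 110111 XOR 100101 = 010010
  pos 9: 100101 XOR 100101 = 000000
Remainder = 00001 (nonzero — an error is detected).

00001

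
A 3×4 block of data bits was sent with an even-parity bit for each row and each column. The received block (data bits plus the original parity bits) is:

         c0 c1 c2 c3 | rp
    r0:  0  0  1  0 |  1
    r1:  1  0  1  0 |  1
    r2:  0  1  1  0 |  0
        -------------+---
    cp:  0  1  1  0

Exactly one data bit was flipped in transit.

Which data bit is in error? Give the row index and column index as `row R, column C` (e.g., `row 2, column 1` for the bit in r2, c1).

Recompute each row's even parity and compare to rp:
  r0: data parity 1, sent rp 1 → ok
  r1: data parity 0, sent rp 1 → mismatch
  r2: data parity 0, sent rp 0 → ok
Recompute each column's even parity and compare to cp:
  c0: data parity 1, sent cp 0 → mismatch
  c1: data parity 1, sent cp 1 → ok
  c2: data parity 1, sent cp 1 → ok
  c3: data parity 0, sent cp 0 → ok
Exactly one row (r1) and one column (c0) fail → the flipped bit is at their intersection.

row 1, column 0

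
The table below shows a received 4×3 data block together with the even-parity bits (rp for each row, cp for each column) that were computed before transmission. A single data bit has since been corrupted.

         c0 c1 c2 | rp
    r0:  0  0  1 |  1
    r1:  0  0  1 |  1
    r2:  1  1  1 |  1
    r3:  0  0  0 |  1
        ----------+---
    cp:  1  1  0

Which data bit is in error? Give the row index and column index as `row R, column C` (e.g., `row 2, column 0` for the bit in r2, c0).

row 3, column 2

Recompute each row's even parity and compare to rp:
  r0: data parity 1, sent rp 1 → ok
  r1: data parity 1, sent rp 1 → ok
  r2: data parity 1, sent rp 1 → ok
  r3: data parity 0, sent rp 1 → mismatch
Recompute each column's even parity and compare to cp:
  c0: data parity 1, sent cp 1 → ok
  c1: data parity 1, sent cp 1 → ok
  c2: data parity 1, sent cp 0 → mismatch
Exactly one row (r3) and one column (c2) fail → the flipped bit is at their intersection.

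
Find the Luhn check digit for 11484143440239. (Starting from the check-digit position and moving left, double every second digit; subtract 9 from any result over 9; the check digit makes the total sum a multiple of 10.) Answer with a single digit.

Partial digits right→left: 9 3 2 0 4 4 3 4 1 4 8 4 1 1
Double every second digit counting from the check-digit position (so the 1st, 3rd, 5th, ... of the partial from the right).
  doubled (with −9 where >9): 9 4 8 6 2 7 2 → sum 38
  kept as-is: 3 0 4 4 4 4 1 → sum 20
Total = 38 + 20 = 58.
Check digit = (10 − (58 mod 10)) mod 10 = 2.

2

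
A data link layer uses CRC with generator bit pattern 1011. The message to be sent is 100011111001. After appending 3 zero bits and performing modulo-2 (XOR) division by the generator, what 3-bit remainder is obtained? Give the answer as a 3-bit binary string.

011

Append 3 zeros: 100011111001000. Divide by 1011 (XOR where the leading bit is 1):
  pos 0: 1000 XOR 1011 = 0011
  pos 2: 1111 XOR 1011 = 0100
  pos 3: 1001 XOR 1011 = 0010
  pos 5: 1011 XOR 1011 = 0000
  pos 11: 1000 XOR 1011 = 0011
Remainder (last 3 bits) = 011. This is the CRC / FCS.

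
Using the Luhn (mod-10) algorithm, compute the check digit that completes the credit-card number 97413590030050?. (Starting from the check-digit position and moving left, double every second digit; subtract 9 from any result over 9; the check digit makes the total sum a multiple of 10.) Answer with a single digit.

Partial digits right→left: 0 5 0 0 3 0 0 9 5 3 1 4 7 9
Double every second digit counting from the check-digit position (so the 1st, 3rd, 5th, ... of the partial from the right).
  doubled (with −9 where >9): 0 0 6 0 1 2 5 → sum 14
  kept as-is: 5 0 0 9 3 4 9 → sum 30
Total = 14 + 30 = 44.
Check digit = (10 − (44 mod 10)) mod 10 = 6.

6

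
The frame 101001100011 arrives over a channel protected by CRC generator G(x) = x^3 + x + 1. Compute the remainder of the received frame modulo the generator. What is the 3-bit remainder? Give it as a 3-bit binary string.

011

Modulo-2 division of 101001100011 by 1011:
  pos 0: 1010 XOR 1011 = 0001
  pos 3: 1011 XOR 1011 = 0000
Remainder = 011 (nonzero — an error is detected).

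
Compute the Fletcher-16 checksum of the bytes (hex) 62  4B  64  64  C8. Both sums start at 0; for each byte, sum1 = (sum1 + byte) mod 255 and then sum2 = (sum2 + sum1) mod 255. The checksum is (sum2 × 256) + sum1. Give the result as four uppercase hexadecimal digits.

D73F

Running sums (mod 255):
  after byte 0 (62): sum1=98, sum2=98
  after byte 1 (4B): sum1=173, sum2=16
  after byte 2 (64): sum1=18, sum2=34
  after byte 3 (64): sum1=118, sum2=152
  after byte 4 (C8): sum1=63, sum2=215
Checksum = sum2·256 + sum1 = 215·256 + 63 = 55103 = 0xD73F.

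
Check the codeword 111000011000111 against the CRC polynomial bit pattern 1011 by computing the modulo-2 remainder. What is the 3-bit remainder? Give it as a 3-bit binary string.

000

Modulo-2 division of 111000011000111 by 1011:
  pos 0: 1110 XOR 1011 = 0101
  pos 1: 1010 XOR 1011 = 0001
  pos 4: 1001 XOR 1011 = 0010
  pos 6: 1010 XOR 1011 = 0001
  pos 9: 1001 XOR 1011 = 0010
  pos 11: 1011 XOR 1011 = 0000
Remainder = 000 (zero — the frame passes the CRC check).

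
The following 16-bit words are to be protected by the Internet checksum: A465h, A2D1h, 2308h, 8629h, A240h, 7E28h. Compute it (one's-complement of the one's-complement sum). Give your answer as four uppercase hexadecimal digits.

EF2D

One's-complement addition (fold any carry out of bit 15 back into bit 0):
  0xA465 + 0xA2D1 = 0x14736 → wrap carry → 0x4737
  0x4737 + 0x2308 = 0x06A3F
  0x6A3F + 0x8629 = 0x0F068
  0xF068 + 0xA240 = 0x192A8 → wrap carry → 0x92A9
  0x92A9 + 0x7E28 = 0x110D1 → wrap carry → 0x10D2
One's-complement sum = 0x10D2.
Checksum = ~0x10D2 & 0xFFFF = 0xEF2D.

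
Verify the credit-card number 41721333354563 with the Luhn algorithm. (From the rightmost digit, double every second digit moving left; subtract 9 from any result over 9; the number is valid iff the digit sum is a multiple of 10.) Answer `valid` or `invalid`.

valid

From the right, keep odd positions and double even positions (subtract 9 from any doubled value over 9):
  doubled (positions 2,4,...): 3 8 6 6 2 5 8 → sum 38
  kept (positions 1,3,...): 3 5 5 3 3 2 1 → sum 22
Total = 60.
60 mod 10 = 0, so the number is valid.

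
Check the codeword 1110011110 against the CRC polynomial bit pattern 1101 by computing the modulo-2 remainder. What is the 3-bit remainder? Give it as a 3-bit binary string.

Modulo-2 division of 1110011110 by 1101:
  pos 0: 1110 XOR 1101 = 0011
  pos 2: 1101 XOR 1101 = 0000
  pos 6: 1110 XOR 1101 = 0011
Remainder = 011 (nonzero — an error is detected).

011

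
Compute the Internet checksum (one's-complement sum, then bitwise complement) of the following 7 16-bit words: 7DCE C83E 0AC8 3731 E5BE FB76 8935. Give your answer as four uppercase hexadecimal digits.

0D8E

One's-complement addition (fold any carry out of bit 15 back into bit 0):
  0x7DCE + 0xC83E = 0x1460C → wrap carry → 0x460D
  0x460D + 0x0AC8 = 0x050D5
  0x50D5 + 0x3731 = 0x08806
  0x8806 + 0xE5BE = 0x16DC4 → wrap carry → 0x6DC5
  0x6DC5 + 0xFB76 = 0x1693B → wrap carry → 0x693C
  0x693C + 0x8935 = 0x0F271
One's-complement sum = 0xF271.
Checksum = ~0xF271 & 0xFFFF = 0x0D8E.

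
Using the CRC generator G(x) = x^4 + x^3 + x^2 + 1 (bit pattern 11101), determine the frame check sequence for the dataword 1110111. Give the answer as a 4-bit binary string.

Append 4 zeros: 11101110000. Divide by 11101 (XOR where the leading bit is 1):
  pos 0: 11101 XOR 11101 = 00000
  pos 5: 11000 XOR 11101 = 00101
Remainder (last 4 bits) = 1010. This is the CRC / FCS.

1010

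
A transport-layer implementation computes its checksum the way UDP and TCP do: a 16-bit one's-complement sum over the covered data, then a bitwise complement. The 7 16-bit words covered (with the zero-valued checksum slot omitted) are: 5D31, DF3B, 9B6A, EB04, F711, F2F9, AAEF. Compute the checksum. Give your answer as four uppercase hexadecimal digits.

A827

One's-complement addition (fold any carry out of bit 15 back into bit 0):
  0x5D31 + 0xDF3B = 0x13C6C → wrap carry → 0x3C6D
  0x3C6D + 0x9B6A = 0x0D7D7
  0xD7D7 + 0xEB04 = 0x1C2DB → wrap carry → 0xC2DC
  0xC2DC + 0xF711 = 0x1B9ED → wrap carry → 0xB9EE
  0xB9EE + 0xF2F9 = 0x1ACE7 → wrap carry → 0xACE8
  0xACE8 + 0xAAEF = 0x157D7 → wrap carry → 0x57D8
One's-complement sum = 0x57D8.
Checksum = ~0x57D8 & 0xFFFF = 0xA827.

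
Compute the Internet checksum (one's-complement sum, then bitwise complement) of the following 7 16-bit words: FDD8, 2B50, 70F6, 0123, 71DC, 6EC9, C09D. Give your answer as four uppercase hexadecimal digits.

C379

One's-complement addition (fold any carry out of bit 15 back into bit 0):
  0xFDD8 + 0x2B50 = 0x12928 → wrap carry → 0x2929
  0x2929 + 0x70F6 = 0x09A1F
  0x9A1F + 0x0123 = 0x09B42
  0x9B42 + 0x71DC = 0x10D1E → wrap carry → 0x0D1F
  0x0D1F + 0x6EC9 = 0x07BE8
  0x7BE8 + 0xC09D = 0x13C85 → wrap carry → 0x3C86
One's-complement sum = 0x3C86.
Checksum = ~0x3C86 & 0xFFFF = 0xC379.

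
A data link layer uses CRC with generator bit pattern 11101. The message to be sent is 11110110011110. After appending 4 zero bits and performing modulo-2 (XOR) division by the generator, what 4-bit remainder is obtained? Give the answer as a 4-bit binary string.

1111

Append 4 zeros: 111101100111100000. Divide by 11101 (XOR where the leading bit is 1):
  pos 0: 11110 XOR 11101 = 00011
  pos 3: 11110 XOR 11101 = 00011
  pos 6: 11011 XOR 11101 = 00110
  pos 8: 11011 XOR 11101 = 00110
  pos 10: 11000 XOR 11101 = 00101
  pos 12: 10100 XOR 11101 = 01001
  pos 13: 10010 XOR 11101 = 01111
Remainder (last 4 bits) = 1111. This is the CRC / FCS.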